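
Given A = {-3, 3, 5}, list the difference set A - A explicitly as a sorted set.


A - A = {a - a' : a, a' ∈ A}.
Compute a - a' for each ordered pair (a, a'):
a = -3: -3--3=0, -3-3=-6, -3-5=-8
a = 3: 3--3=6, 3-3=0, 3-5=-2
a = 5: 5--3=8, 5-3=2, 5-5=0
Collecting distinct values (and noting 0 appears from a-a):
A - A = {-8, -6, -2, 0, 2, 6, 8}
|A - A| = 7

A - A = {-8, -6, -2, 0, 2, 6, 8}


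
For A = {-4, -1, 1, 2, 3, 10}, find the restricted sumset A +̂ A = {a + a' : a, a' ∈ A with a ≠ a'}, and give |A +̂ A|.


Restricted sumset: A +̂ A = {a + a' : a ∈ A, a' ∈ A, a ≠ a'}.
Equivalently, take A + A and drop any sum 2a that is achievable ONLY as a + a for a ∈ A (i.e. sums representable only with equal summands).
Enumerate pairs (a, a') with a < a' (symmetric, so each unordered pair gives one sum; this covers all a ≠ a'):
  -4 + -1 = -5
  -4 + 1 = -3
  -4 + 2 = -2
  -4 + 3 = -1
  -4 + 10 = 6
  -1 + 1 = 0
  -1 + 2 = 1
  -1 + 3 = 2
  -1 + 10 = 9
  1 + 2 = 3
  1 + 3 = 4
  1 + 10 = 11
  2 + 3 = 5
  2 + 10 = 12
  3 + 10 = 13
Collected distinct sums: {-5, -3, -2, -1, 0, 1, 2, 3, 4, 5, 6, 9, 11, 12, 13}
|A +̂ A| = 15
(Reference bound: |A +̂ A| ≥ 2|A| - 3 for |A| ≥ 2, with |A| = 6 giving ≥ 9.)

|A +̂ A| = 15


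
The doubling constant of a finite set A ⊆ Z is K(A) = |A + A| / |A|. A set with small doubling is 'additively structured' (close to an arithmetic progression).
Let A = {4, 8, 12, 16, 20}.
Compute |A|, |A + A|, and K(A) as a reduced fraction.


|A| = 5.
Compute A + A by enumerating all 25 pairs.
A + A = {8, 12, 16, 20, 24, 28, 32, 36, 40}, so |A + A| = 9.
K = |A + A| / |A| = 9/5 (already in lowest terms) ≈ 1.8000.
Reference: AP of size 5 gives K = 9/5 ≈ 1.8000; a fully generic set of size 5 gives K ≈ 3.0000.

|A| = 5, |A + A| = 9, K = 9/5.


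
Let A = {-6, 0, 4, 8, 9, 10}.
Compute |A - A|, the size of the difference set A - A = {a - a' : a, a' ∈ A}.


A - A = {a - a' : a, a' ∈ A}; |A| = 6.
Bounds: 2|A|-1 ≤ |A - A| ≤ |A|² - |A| + 1, i.e. 11 ≤ |A - A| ≤ 31.
Note: 0 ∈ A - A always (from a - a). The set is symmetric: if d ∈ A - A then -d ∈ A - A.
Enumerate nonzero differences d = a - a' with a > a' (then include -d):
Positive differences: {1, 2, 4, 5, 6, 8, 9, 10, 14, 15, 16}
Full difference set: {0} ∪ (positive diffs) ∪ (negative diffs).
|A - A| = 1 + 2·11 = 23 (matches direct enumeration: 23).

|A - A| = 23


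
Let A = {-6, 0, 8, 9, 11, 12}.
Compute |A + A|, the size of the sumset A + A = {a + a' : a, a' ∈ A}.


A + A = {a + a' : a, a' ∈ A}; |A| = 6.
General bounds: 2|A| - 1 ≤ |A + A| ≤ |A|(|A|+1)/2, i.e. 11 ≤ |A + A| ≤ 21.
Lower bound 2|A|-1 is attained iff A is an arithmetic progression.
Enumerate sums a + a' for a ≤ a' (symmetric, so this suffices):
a = -6: -6+-6=-12, -6+0=-6, -6+8=2, -6+9=3, -6+11=5, -6+12=6
a = 0: 0+0=0, 0+8=8, 0+9=9, 0+11=11, 0+12=12
a = 8: 8+8=16, 8+9=17, 8+11=19, 8+12=20
a = 9: 9+9=18, 9+11=20, 9+12=21
a = 11: 11+11=22, 11+12=23
a = 12: 12+12=24
Distinct sums: {-12, -6, 0, 2, 3, 5, 6, 8, 9, 11, 12, 16, 17, 18, 19, 20, 21, 22, 23, 24}
|A + A| = 20

|A + A| = 20


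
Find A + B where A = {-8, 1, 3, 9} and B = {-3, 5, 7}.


A + B = {a + b : a ∈ A, b ∈ B}.
Enumerate all |A|·|B| = 4·3 = 12 pairs (a, b) and collect distinct sums.
a = -8: -8+-3=-11, -8+5=-3, -8+7=-1
a = 1: 1+-3=-2, 1+5=6, 1+7=8
a = 3: 3+-3=0, 3+5=8, 3+7=10
a = 9: 9+-3=6, 9+5=14, 9+7=16
Collecting distinct sums: A + B = {-11, -3, -2, -1, 0, 6, 8, 10, 14, 16}
|A + B| = 10

A + B = {-11, -3, -2, -1, 0, 6, 8, 10, 14, 16}


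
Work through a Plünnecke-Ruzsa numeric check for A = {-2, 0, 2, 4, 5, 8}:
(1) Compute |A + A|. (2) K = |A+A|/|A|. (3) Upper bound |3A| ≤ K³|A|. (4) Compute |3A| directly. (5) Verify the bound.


|A| = 6.
Step 1: Compute A + A by enumerating all 36 pairs.
A + A = {-4, -2, 0, 2, 3, 4, 5, 6, 7, 8, 9, 10, 12, 13, 16}, so |A + A| = 15.
Step 2: Doubling constant K = |A + A|/|A| = 15/6 = 15/6 ≈ 2.5000.
Step 3: Plünnecke-Ruzsa gives |3A| ≤ K³·|A| = (2.5000)³ · 6 ≈ 93.7500.
Step 4: Compute 3A = A + A + A directly by enumerating all triples (a,b,c) ∈ A³; |3A| = 25.
Step 5: Check 25 ≤ 93.7500? Yes ✓.

K = 15/6, Plünnecke-Ruzsa bound K³|A| ≈ 93.7500, |3A| = 25, inequality holds.


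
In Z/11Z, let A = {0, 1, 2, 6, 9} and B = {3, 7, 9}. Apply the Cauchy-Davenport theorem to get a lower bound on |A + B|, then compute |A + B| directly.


Cauchy-Davenport: |A + B| ≥ min(p, |A| + |B| - 1) for A, B nonempty in Z/pZ.
|A| = 5, |B| = 3, p = 11.
CD lower bound = min(11, 5 + 3 - 1) = min(11, 7) = 7.
Compute A + B mod 11 directly:
a = 0: 0+3=3, 0+7=7, 0+9=9
a = 1: 1+3=4, 1+7=8, 1+9=10
a = 2: 2+3=5, 2+7=9, 2+9=0
a = 6: 6+3=9, 6+7=2, 6+9=4
a = 9: 9+3=1, 9+7=5, 9+9=7
A + B = {0, 1, 2, 3, 4, 5, 7, 8, 9, 10}, so |A + B| = 10.
Verify: 10 ≥ 7? Yes ✓.

CD lower bound = 7, actual |A + B| = 10.


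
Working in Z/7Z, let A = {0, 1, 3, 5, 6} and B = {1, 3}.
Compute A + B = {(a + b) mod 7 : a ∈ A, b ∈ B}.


Work in Z/7Z: reduce every sum a + b modulo 7.
Enumerate all 10 pairs:
a = 0: 0+1=1, 0+3=3
a = 1: 1+1=2, 1+3=4
a = 3: 3+1=4, 3+3=6
a = 5: 5+1=6, 5+3=1
a = 6: 6+1=0, 6+3=2
Distinct residues collected: {0, 1, 2, 3, 4, 6}
|A + B| = 6 (out of 7 total residues).

A + B = {0, 1, 2, 3, 4, 6}


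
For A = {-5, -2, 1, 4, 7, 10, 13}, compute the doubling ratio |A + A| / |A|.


|A| = 7.
Compute A + A by enumerating all 49 pairs.
A + A = {-10, -7, -4, -1, 2, 5, 8, 11, 14, 17, 20, 23, 26}, so |A + A| = 13.
K = |A + A| / |A| = 13/7 (already in lowest terms) ≈ 1.8571.
Reference: AP of size 7 gives K = 13/7 ≈ 1.8571; a fully generic set of size 7 gives K ≈ 4.0000.

|A| = 7, |A + A| = 13, K = 13/7.


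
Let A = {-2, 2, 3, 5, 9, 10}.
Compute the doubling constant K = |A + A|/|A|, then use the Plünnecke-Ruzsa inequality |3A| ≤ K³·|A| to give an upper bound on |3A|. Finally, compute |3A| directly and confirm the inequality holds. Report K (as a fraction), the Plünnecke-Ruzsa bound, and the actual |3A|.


|A| = 6.
Step 1: Compute A + A by enumerating all 36 pairs.
A + A = {-4, 0, 1, 3, 4, 5, 6, 7, 8, 10, 11, 12, 13, 14, 15, 18, 19, 20}, so |A + A| = 18.
Step 2: Doubling constant K = |A + A|/|A| = 18/6 = 18/6 ≈ 3.0000.
Step 3: Plünnecke-Ruzsa gives |3A| ≤ K³·|A| = (3.0000)³ · 6 ≈ 162.0000.
Step 4: Compute 3A = A + A + A directly by enumerating all triples (a,b,c) ∈ A³; |3A| = 32.
Step 5: Check 32 ≤ 162.0000? Yes ✓.

K = 18/6, Plünnecke-Ruzsa bound K³|A| ≈ 162.0000, |3A| = 32, inequality holds.


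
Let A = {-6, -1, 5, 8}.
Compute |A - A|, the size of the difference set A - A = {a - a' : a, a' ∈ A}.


A - A = {a - a' : a, a' ∈ A}; |A| = 4.
Bounds: 2|A|-1 ≤ |A - A| ≤ |A|² - |A| + 1, i.e. 7 ≤ |A - A| ≤ 13.
Note: 0 ∈ A - A always (from a - a). The set is symmetric: if d ∈ A - A then -d ∈ A - A.
Enumerate nonzero differences d = a - a' with a > a' (then include -d):
Positive differences: {3, 5, 6, 9, 11, 14}
Full difference set: {0} ∪ (positive diffs) ∪ (negative diffs).
|A - A| = 1 + 2·6 = 13 (matches direct enumeration: 13).

|A - A| = 13


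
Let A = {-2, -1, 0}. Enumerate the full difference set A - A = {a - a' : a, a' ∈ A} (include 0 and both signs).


A - A = {a - a' : a, a' ∈ A}.
Compute a - a' for each ordered pair (a, a'):
a = -2: -2--2=0, -2--1=-1, -2-0=-2
a = -1: -1--2=1, -1--1=0, -1-0=-1
a = 0: 0--2=2, 0--1=1, 0-0=0
Collecting distinct values (and noting 0 appears from a-a):
A - A = {-2, -1, 0, 1, 2}
|A - A| = 5

A - A = {-2, -1, 0, 1, 2}


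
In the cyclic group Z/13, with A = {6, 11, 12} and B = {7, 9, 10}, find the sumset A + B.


Work in Z/13Z: reduce every sum a + b modulo 13.
Enumerate all 9 pairs:
a = 6: 6+7=0, 6+9=2, 6+10=3
a = 11: 11+7=5, 11+9=7, 11+10=8
a = 12: 12+7=6, 12+9=8, 12+10=9
Distinct residues collected: {0, 2, 3, 5, 6, 7, 8, 9}
|A + B| = 8 (out of 13 total residues).

A + B = {0, 2, 3, 5, 6, 7, 8, 9}


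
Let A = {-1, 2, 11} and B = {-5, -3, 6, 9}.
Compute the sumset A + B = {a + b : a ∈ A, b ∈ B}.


A + B = {a + b : a ∈ A, b ∈ B}.
Enumerate all |A|·|B| = 3·4 = 12 pairs (a, b) and collect distinct sums.
a = -1: -1+-5=-6, -1+-3=-4, -1+6=5, -1+9=8
a = 2: 2+-5=-3, 2+-3=-1, 2+6=8, 2+9=11
a = 11: 11+-5=6, 11+-3=8, 11+6=17, 11+9=20
Collecting distinct sums: A + B = {-6, -4, -3, -1, 5, 6, 8, 11, 17, 20}
|A + B| = 10

A + B = {-6, -4, -3, -1, 5, 6, 8, 11, 17, 20}


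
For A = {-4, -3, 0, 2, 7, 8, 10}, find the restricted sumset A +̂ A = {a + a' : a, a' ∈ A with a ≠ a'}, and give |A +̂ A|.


Restricted sumset: A +̂ A = {a + a' : a ∈ A, a' ∈ A, a ≠ a'}.
Equivalently, take A + A and drop any sum 2a that is achievable ONLY as a + a for a ∈ A (i.e. sums representable only with equal summands).
Enumerate pairs (a, a') with a < a' (symmetric, so each unordered pair gives one sum; this covers all a ≠ a'):
  -4 + -3 = -7
  -4 + 0 = -4
  -4 + 2 = -2
  -4 + 7 = 3
  -4 + 8 = 4
  -4 + 10 = 6
  -3 + 0 = -3
  -3 + 2 = -1
  -3 + 7 = 4
  -3 + 8 = 5
  -3 + 10 = 7
  0 + 2 = 2
  0 + 7 = 7
  0 + 8 = 8
  0 + 10 = 10
  2 + 7 = 9
  2 + 8 = 10
  2 + 10 = 12
  7 + 8 = 15
  7 + 10 = 17
  8 + 10 = 18
Collected distinct sums: {-7, -4, -3, -2, -1, 2, 3, 4, 5, 6, 7, 8, 9, 10, 12, 15, 17, 18}
|A +̂ A| = 18
(Reference bound: |A +̂ A| ≥ 2|A| - 3 for |A| ≥ 2, with |A| = 7 giving ≥ 11.)

|A +̂ A| = 18


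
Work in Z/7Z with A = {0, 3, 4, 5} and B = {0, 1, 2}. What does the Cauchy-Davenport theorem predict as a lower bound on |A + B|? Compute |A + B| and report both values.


Cauchy-Davenport: |A + B| ≥ min(p, |A| + |B| - 1) for A, B nonempty in Z/pZ.
|A| = 4, |B| = 3, p = 7.
CD lower bound = min(7, 4 + 3 - 1) = min(7, 6) = 6.
Compute A + B mod 7 directly:
a = 0: 0+0=0, 0+1=1, 0+2=2
a = 3: 3+0=3, 3+1=4, 3+2=5
a = 4: 4+0=4, 4+1=5, 4+2=6
a = 5: 5+0=5, 5+1=6, 5+2=0
A + B = {0, 1, 2, 3, 4, 5, 6}, so |A + B| = 7.
Verify: 7 ≥ 6? Yes ✓.

CD lower bound = 6, actual |A + B| = 7.


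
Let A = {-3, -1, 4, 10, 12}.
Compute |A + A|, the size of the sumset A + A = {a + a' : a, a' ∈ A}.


A + A = {a + a' : a, a' ∈ A}; |A| = 5.
General bounds: 2|A| - 1 ≤ |A + A| ≤ |A|(|A|+1)/2, i.e. 9 ≤ |A + A| ≤ 15.
Lower bound 2|A|-1 is attained iff A is an arithmetic progression.
Enumerate sums a + a' for a ≤ a' (symmetric, so this suffices):
a = -3: -3+-3=-6, -3+-1=-4, -3+4=1, -3+10=7, -3+12=9
a = -1: -1+-1=-2, -1+4=3, -1+10=9, -1+12=11
a = 4: 4+4=8, 4+10=14, 4+12=16
a = 10: 10+10=20, 10+12=22
a = 12: 12+12=24
Distinct sums: {-6, -4, -2, 1, 3, 7, 8, 9, 11, 14, 16, 20, 22, 24}
|A + A| = 14

|A + A| = 14


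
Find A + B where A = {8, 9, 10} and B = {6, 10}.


A + B = {a + b : a ∈ A, b ∈ B}.
Enumerate all |A|·|B| = 3·2 = 6 pairs (a, b) and collect distinct sums.
a = 8: 8+6=14, 8+10=18
a = 9: 9+6=15, 9+10=19
a = 10: 10+6=16, 10+10=20
Collecting distinct sums: A + B = {14, 15, 16, 18, 19, 20}
|A + B| = 6

A + B = {14, 15, 16, 18, 19, 20}


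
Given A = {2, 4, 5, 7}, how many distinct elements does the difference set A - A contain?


A - A = {a - a' : a, a' ∈ A}; |A| = 4.
Bounds: 2|A|-1 ≤ |A - A| ≤ |A|² - |A| + 1, i.e. 7 ≤ |A - A| ≤ 13.
Note: 0 ∈ A - A always (from a - a). The set is symmetric: if d ∈ A - A then -d ∈ A - A.
Enumerate nonzero differences d = a - a' with a > a' (then include -d):
Positive differences: {1, 2, 3, 5}
Full difference set: {0} ∪ (positive diffs) ∪ (negative diffs).
|A - A| = 1 + 2·4 = 9 (matches direct enumeration: 9).

|A - A| = 9


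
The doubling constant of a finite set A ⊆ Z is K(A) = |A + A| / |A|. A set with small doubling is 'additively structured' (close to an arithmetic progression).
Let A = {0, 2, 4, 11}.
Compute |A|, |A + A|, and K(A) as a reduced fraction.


|A| = 4.
Compute A + A by enumerating all 16 pairs.
A + A = {0, 2, 4, 6, 8, 11, 13, 15, 22}, so |A + A| = 9.
K = |A + A| / |A| = 9/4 (already in lowest terms) ≈ 2.2500.
Reference: AP of size 4 gives K = 7/4 ≈ 1.7500; a fully generic set of size 4 gives K ≈ 2.5000.

|A| = 4, |A + A| = 9, K = 9/4.


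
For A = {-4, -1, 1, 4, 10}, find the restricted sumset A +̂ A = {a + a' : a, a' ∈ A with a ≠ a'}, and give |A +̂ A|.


Restricted sumset: A +̂ A = {a + a' : a ∈ A, a' ∈ A, a ≠ a'}.
Equivalently, take A + A and drop any sum 2a that is achievable ONLY as a + a for a ∈ A (i.e. sums representable only with equal summands).
Enumerate pairs (a, a') with a < a' (symmetric, so each unordered pair gives one sum; this covers all a ≠ a'):
  -4 + -1 = -5
  -4 + 1 = -3
  -4 + 4 = 0
  -4 + 10 = 6
  -1 + 1 = 0
  -1 + 4 = 3
  -1 + 10 = 9
  1 + 4 = 5
  1 + 10 = 11
  4 + 10 = 14
Collected distinct sums: {-5, -3, 0, 3, 5, 6, 9, 11, 14}
|A +̂ A| = 9
(Reference bound: |A +̂ A| ≥ 2|A| - 3 for |A| ≥ 2, with |A| = 5 giving ≥ 7.)

|A +̂ A| = 9


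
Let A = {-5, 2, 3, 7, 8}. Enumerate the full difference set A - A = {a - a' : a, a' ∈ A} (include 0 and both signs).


A - A = {a - a' : a, a' ∈ A}.
Compute a - a' for each ordered pair (a, a'):
a = -5: -5--5=0, -5-2=-7, -5-3=-8, -5-7=-12, -5-8=-13
a = 2: 2--5=7, 2-2=0, 2-3=-1, 2-7=-5, 2-8=-6
a = 3: 3--5=8, 3-2=1, 3-3=0, 3-7=-4, 3-8=-5
a = 7: 7--5=12, 7-2=5, 7-3=4, 7-7=0, 7-8=-1
a = 8: 8--5=13, 8-2=6, 8-3=5, 8-7=1, 8-8=0
Collecting distinct values (and noting 0 appears from a-a):
A - A = {-13, -12, -8, -7, -6, -5, -4, -1, 0, 1, 4, 5, 6, 7, 8, 12, 13}
|A - A| = 17

A - A = {-13, -12, -8, -7, -6, -5, -4, -1, 0, 1, 4, 5, 6, 7, 8, 12, 13}


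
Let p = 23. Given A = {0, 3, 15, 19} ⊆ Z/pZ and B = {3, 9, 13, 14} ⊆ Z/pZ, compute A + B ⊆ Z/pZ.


Work in Z/23Z: reduce every sum a + b modulo 23.
Enumerate all 16 pairs:
a = 0: 0+3=3, 0+9=9, 0+13=13, 0+14=14
a = 3: 3+3=6, 3+9=12, 3+13=16, 3+14=17
a = 15: 15+3=18, 15+9=1, 15+13=5, 15+14=6
a = 19: 19+3=22, 19+9=5, 19+13=9, 19+14=10
Distinct residues collected: {1, 3, 5, 6, 9, 10, 12, 13, 14, 16, 17, 18, 22}
|A + B| = 13 (out of 23 total residues).

A + B = {1, 3, 5, 6, 9, 10, 12, 13, 14, 16, 17, 18, 22}


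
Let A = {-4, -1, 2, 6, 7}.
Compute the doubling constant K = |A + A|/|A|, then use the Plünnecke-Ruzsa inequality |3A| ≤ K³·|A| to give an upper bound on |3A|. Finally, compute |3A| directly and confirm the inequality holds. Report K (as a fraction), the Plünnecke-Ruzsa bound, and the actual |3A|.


|A| = 5.
Step 1: Compute A + A by enumerating all 25 pairs.
A + A = {-8, -5, -2, 1, 2, 3, 4, 5, 6, 8, 9, 12, 13, 14}, so |A + A| = 14.
Step 2: Doubling constant K = |A + A|/|A| = 14/5 = 14/5 ≈ 2.8000.
Step 3: Plünnecke-Ruzsa gives |3A| ≤ K³·|A| = (2.8000)³ · 5 ≈ 109.7600.
Step 4: Compute 3A = A + A + A directly by enumerating all triples (a,b,c) ∈ A³; |3A| = 27.
Step 5: Check 27 ≤ 109.7600? Yes ✓.

K = 14/5, Plünnecke-Ruzsa bound K³|A| ≈ 109.7600, |3A| = 27, inequality holds.


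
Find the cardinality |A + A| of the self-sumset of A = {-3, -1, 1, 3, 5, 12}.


A + A = {a + a' : a, a' ∈ A}; |A| = 6.
General bounds: 2|A| - 1 ≤ |A + A| ≤ |A|(|A|+1)/2, i.e. 11 ≤ |A + A| ≤ 21.
Lower bound 2|A|-1 is attained iff A is an arithmetic progression.
Enumerate sums a + a' for a ≤ a' (symmetric, so this suffices):
a = -3: -3+-3=-6, -3+-1=-4, -3+1=-2, -3+3=0, -3+5=2, -3+12=9
a = -1: -1+-1=-2, -1+1=0, -1+3=2, -1+5=4, -1+12=11
a = 1: 1+1=2, 1+3=4, 1+5=6, 1+12=13
a = 3: 3+3=6, 3+5=8, 3+12=15
a = 5: 5+5=10, 5+12=17
a = 12: 12+12=24
Distinct sums: {-6, -4, -2, 0, 2, 4, 6, 8, 9, 10, 11, 13, 15, 17, 24}
|A + A| = 15

|A + A| = 15


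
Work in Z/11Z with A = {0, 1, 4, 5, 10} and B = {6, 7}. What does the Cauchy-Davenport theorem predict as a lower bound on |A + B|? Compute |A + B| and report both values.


Cauchy-Davenport: |A + B| ≥ min(p, |A| + |B| - 1) for A, B nonempty in Z/pZ.
|A| = 5, |B| = 2, p = 11.
CD lower bound = min(11, 5 + 2 - 1) = min(11, 6) = 6.
Compute A + B mod 11 directly:
a = 0: 0+6=6, 0+7=7
a = 1: 1+6=7, 1+7=8
a = 4: 4+6=10, 4+7=0
a = 5: 5+6=0, 5+7=1
a = 10: 10+6=5, 10+7=6
A + B = {0, 1, 5, 6, 7, 8, 10}, so |A + B| = 7.
Verify: 7 ≥ 6? Yes ✓.

CD lower bound = 6, actual |A + B| = 7.


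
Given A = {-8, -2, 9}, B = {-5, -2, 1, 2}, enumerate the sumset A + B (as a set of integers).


A + B = {a + b : a ∈ A, b ∈ B}.
Enumerate all |A|·|B| = 3·4 = 12 pairs (a, b) and collect distinct sums.
a = -8: -8+-5=-13, -8+-2=-10, -8+1=-7, -8+2=-6
a = -2: -2+-5=-7, -2+-2=-4, -2+1=-1, -2+2=0
a = 9: 9+-5=4, 9+-2=7, 9+1=10, 9+2=11
Collecting distinct sums: A + B = {-13, -10, -7, -6, -4, -1, 0, 4, 7, 10, 11}
|A + B| = 11

A + B = {-13, -10, -7, -6, -4, -1, 0, 4, 7, 10, 11}


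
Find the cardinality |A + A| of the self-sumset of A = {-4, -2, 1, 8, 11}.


A + A = {a + a' : a, a' ∈ A}; |A| = 5.
General bounds: 2|A| - 1 ≤ |A + A| ≤ |A|(|A|+1)/2, i.e. 9 ≤ |A + A| ≤ 15.
Lower bound 2|A|-1 is attained iff A is an arithmetic progression.
Enumerate sums a + a' for a ≤ a' (symmetric, so this suffices):
a = -4: -4+-4=-8, -4+-2=-6, -4+1=-3, -4+8=4, -4+11=7
a = -2: -2+-2=-4, -2+1=-1, -2+8=6, -2+11=9
a = 1: 1+1=2, 1+8=9, 1+11=12
a = 8: 8+8=16, 8+11=19
a = 11: 11+11=22
Distinct sums: {-8, -6, -4, -3, -1, 2, 4, 6, 7, 9, 12, 16, 19, 22}
|A + A| = 14

|A + A| = 14


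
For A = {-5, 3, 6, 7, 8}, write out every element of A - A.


A - A = {a - a' : a, a' ∈ A}.
Compute a - a' for each ordered pair (a, a'):
a = -5: -5--5=0, -5-3=-8, -5-6=-11, -5-7=-12, -5-8=-13
a = 3: 3--5=8, 3-3=0, 3-6=-3, 3-7=-4, 3-8=-5
a = 6: 6--5=11, 6-3=3, 6-6=0, 6-7=-1, 6-8=-2
a = 7: 7--5=12, 7-3=4, 7-6=1, 7-7=0, 7-8=-1
a = 8: 8--5=13, 8-3=5, 8-6=2, 8-7=1, 8-8=0
Collecting distinct values (and noting 0 appears from a-a):
A - A = {-13, -12, -11, -8, -5, -4, -3, -2, -1, 0, 1, 2, 3, 4, 5, 8, 11, 12, 13}
|A - A| = 19

A - A = {-13, -12, -11, -8, -5, -4, -3, -2, -1, 0, 1, 2, 3, 4, 5, 8, 11, 12, 13}


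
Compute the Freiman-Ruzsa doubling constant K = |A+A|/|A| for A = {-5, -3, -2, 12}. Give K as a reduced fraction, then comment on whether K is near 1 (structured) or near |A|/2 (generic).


|A| = 4.
Compute A + A by enumerating all 16 pairs.
A + A = {-10, -8, -7, -6, -5, -4, 7, 9, 10, 24}, so |A + A| = 10.
K = |A + A| / |A| = 10/4 = 5/2 ≈ 2.5000.
Reference: AP of size 4 gives K = 7/4 ≈ 1.7500; a fully generic set of size 4 gives K ≈ 2.5000.

|A| = 4, |A + A| = 10, K = 10/4 = 5/2.


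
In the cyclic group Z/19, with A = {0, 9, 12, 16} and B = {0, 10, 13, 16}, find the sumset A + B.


Work in Z/19Z: reduce every sum a + b modulo 19.
Enumerate all 16 pairs:
a = 0: 0+0=0, 0+10=10, 0+13=13, 0+16=16
a = 9: 9+0=9, 9+10=0, 9+13=3, 9+16=6
a = 12: 12+0=12, 12+10=3, 12+13=6, 12+16=9
a = 16: 16+0=16, 16+10=7, 16+13=10, 16+16=13
Distinct residues collected: {0, 3, 6, 7, 9, 10, 12, 13, 16}
|A + B| = 9 (out of 19 total residues).

A + B = {0, 3, 6, 7, 9, 10, 12, 13, 16}


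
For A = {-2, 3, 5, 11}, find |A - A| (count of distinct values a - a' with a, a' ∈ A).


A - A = {a - a' : a, a' ∈ A}; |A| = 4.
Bounds: 2|A|-1 ≤ |A - A| ≤ |A|² - |A| + 1, i.e. 7 ≤ |A - A| ≤ 13.
Note: 0 ∈ A - A always (from a - a). The set is symmetric: if d ∈ A - A then -d ∈ A - A.
Enumerate nonzero differences d = a - a' with a > a' (then include -d):
Positive differences: {2, 5, 6, 7, 8, 13}
Full difference set: {0} ∪ (positive diffs) ∪ (negative diffs).
|A - A| = 1 + 2·6 = 13 (matches direct enumeration: 13).

|A - A| = 13


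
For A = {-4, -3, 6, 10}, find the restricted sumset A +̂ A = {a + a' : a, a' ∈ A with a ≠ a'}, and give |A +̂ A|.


Restricted sumset: A +̂ A = {a + a' : a ∈ A, a' ∈ A, a ≠ a'}.
Equivalently, take A + A and drop any sum 2a that is achievable ONLY as a + a for a ∈ A (i.e. sums representable only with equal summands).
Enumerate pairs (a, a') with a < a' (symmetric, so each unordered pair gives one sum; this covers all a ≠ a'):
  -4 + -3 = -7
  -4 + 6 = 2
  -4 + 10 = 6
  -3 + 6 = 3
  -3 + 10 = 7
  6 + 10 = 16
Collected distinct sums: {-7, 2, 3, 6, 7, 16}
|A +̂ A| = 6
(Reference bound: |A +̂ A| ≥ 2|A| - 3 for |A| ≥ 2, with |A| = 4 giving ≥ 5.)

|A +̂ A| = 6


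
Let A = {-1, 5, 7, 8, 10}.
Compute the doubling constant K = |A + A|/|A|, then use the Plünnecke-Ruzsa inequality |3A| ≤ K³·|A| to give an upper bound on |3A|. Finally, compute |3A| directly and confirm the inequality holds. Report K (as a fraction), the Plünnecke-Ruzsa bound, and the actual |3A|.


|A| = 5.
Step 1: Compute A + A by enumerating all 25 pairs.
A + A = {-2, 4, 6, 7, 9, 10, 12, 13, 14, 15, 16, 17, 18, 20}, so |A + A| = 14.
Step 2: Doubling constant K = |A + A|/|A| = 14/5 = 14/5 ≈ 2.8000.
Step 3: Plünnecke-Ruzsa gives |3A| ≤ K³·|A| = (2.8000)³ · 5 ≈ 109.7600.
Step 4: Compute 3A = A + A + A directly by enumerating all triples (a,b,c) ∈ A³; |3A| = 25.
Step 5: Check 25 ≤ 109.7600? Yes ✓.

K = 14/5, Plünnecke-Ruzsa bound K³|A| ≈ 109.7600, |3A| = 25, inequality holds.


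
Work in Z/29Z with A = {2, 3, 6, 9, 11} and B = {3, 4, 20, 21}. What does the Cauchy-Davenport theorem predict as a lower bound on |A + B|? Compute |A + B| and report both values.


Cauchy-Davenport: |A + B| ≥ min(p, |A| + |B| - 1) for A, B nonempty in Z/pZ.
|A| = 5, |B| = 4, p = 29.
CD lower bound = min(29, 5 + 4 - 1) = min(29, 8) = 8.
Compute A + B mod 29 directly:
a = 2: 2+3=5, 2+4=6, 2+20=22, 2+21=23
a = 3: 3+3=6, 3+4=7, 3+20=23, 3+21=24
a = 6: 6+3=9, 6+4=10, 6+20=26, 6+21=27
a = 9: 9+3=12, 9+4=13, 9+20=0, 9+21=1
a = 11: 11+3=14, 11+4=15, 11+20=2, 11+21=3
A + B = {0, 1, 2, 3, 5, 6, 7, 9, 10, 12, 13, 14, 15, 22, 23, 24, 26, 27}, so |A + B| = 18.
Verify: 18 ≥ 8? Yes ✓.

CD lower bound = 8, actual |A + B| = 18.


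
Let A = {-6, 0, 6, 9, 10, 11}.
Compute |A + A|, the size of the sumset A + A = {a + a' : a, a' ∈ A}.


A + A = {a + a' : a, a' ∈ A}; |A| = 6.
General bounds: 2|A| - 1 ≤ |A + A| ≤ |A|(|A|+1)/2, i.e. 11 ≤ |A + A| ≤ 21.
Lower bound 2|A|-1 is attained iff A is an arithmetic progression.
Enumerate sums a + a' for a ≤ a' (symmetric, so this suffices):
a = -6: -6+-6=-12, -6+0=-6, -6+6=0, -6+9=3, -6+10=4, -6+11=5
a = 0: 0+0=0, 0+6=6, 0+9=9, 0+10=10, 0+11=11
a = 6: 6+6=12, 6+9=15, 6+10=16, 6+11=17
a = 9: 9+9=18, 9+10=19, 9+11=20
a = 10: 10+10=20, 10+11=21
a = 11: 11+11=22
Distinct sums: {-12, -6, 0, 3, 4, 5, 6, 9, 10, 11, 12, 15, 16, 17, 18, 19, 20, 21, 22}
|A + A| = 19

|A + A| = 19


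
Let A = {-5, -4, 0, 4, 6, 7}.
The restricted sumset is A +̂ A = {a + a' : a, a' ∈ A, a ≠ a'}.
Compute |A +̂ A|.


Restricted sumset: A +̂ A = {a + a' : a ∈ A, a' ∈ A, a ≠ a'}.
Equivalently, take A + A and drop any sum 2a that is achievable ONLY as a + a for a ∈ A (i.e. sums representable only with equal summands).
Enumerate pairs (a, a') with a < a' (symmetric, so each unordered pair gives one sum; this covers all a ≠ a'):
  -5 + -4 = -9
  -5 + 0 = -5
  -5 + 4 = -1
  -5 + 6 = 1
  -5 + 7 = 2
  -4 + 0 = -4
  -4 + 4 = 0
  -4 + 6 = 2
  -4 + 7 = 3
  0 + 4 = 4
  0 + 6 = 6
  0 + 7 = 7
  4 + 6 = 10
  4 + 7 = 11
  6 + 7 = 13
Collected distinct sums: {-9, -5, -4, -1, 0, 1, 2, 3, 4, 6, 7, 10, 11, 13}
|A +̂ A| = 14
(Reference bound: |A +̂ A| ≥ 2|A| - 3 for |A| ≥ 2, with |A| = 6 giving ≥ 9.)

|A +̂ A| = 14


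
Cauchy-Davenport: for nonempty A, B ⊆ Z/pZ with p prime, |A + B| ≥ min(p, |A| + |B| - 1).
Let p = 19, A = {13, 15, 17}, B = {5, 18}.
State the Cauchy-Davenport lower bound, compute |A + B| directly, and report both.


Cauchy-Davenport: |A + B| ≥ min(p, |A| + |B| - 1) for A, B nonempty in Z/pZ.
|A| = 3, |B| = 2, p = 19.
CD lower bound = min(19, 3 + 2 - 1) = min(19, 4) = 4.
Compute A + B mod 19 directly:
a = 13: 13+5=18, 13+18=12
a = 15: 15+5=1, 15+18=14
a = 17: 17+5=3, 17+18=16
A + B = {1, 3, 12, 14, 16, 18}, so |A + B| = 6.
Verify: 6 ≥ 4? Yes ✓.

CD lower bound = 4, actual |A + B| = 6.


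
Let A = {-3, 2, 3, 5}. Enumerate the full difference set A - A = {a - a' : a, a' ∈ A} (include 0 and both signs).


A - A = {a - a' : a, a' ∈ A}.
Compute a - a' for each ordered pair (a, a'):
a = -3: -3--3=0, -3-2=-5, -3-3=-6, -3-5=-8
a = 2: 2--3=5, 2-2=0, 2-3=-1, 2-5=-3
a = 3: 3--3=6, 3-2=1, 3-3=0, 3-5=-2
a = 5: 5--3=8, 5-2=3, 5-3=2, 5-5=0
Collecting distinct values (and noting 0 appears from a-a):
A - A = {-8, -6, -5, -3, -2, -1, 0, 1, 2, 3, 5, 6, 8}
|A - A| = 13

A - A = {-8, -6, -5, -3, -2, -1, 0, 1, 2, 3, 5, 6, 8}


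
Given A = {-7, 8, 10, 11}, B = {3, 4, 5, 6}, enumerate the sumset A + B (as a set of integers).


A + B = {a + b : a ∈ A, b ∈ B}.
Enumerate all |A|·|B| = 4·4 = 16 pairs (a, b) and collect distinct sums.
a = -7: -7+3=-4, -7+4=-3, -7+5=-2, -7+6=-1
a = 8: 8+3=11, 8+4=12, 8+5=13, 8+6=14
a = 10: 10+3=13, 10+4=14, 10+5=15, 10+6=16
a = 11: 11+3=14, 11+4=15, 11+5=16, 11+6=17
Collecting distinct sums: A + B = {-4, -3, -2, -1, 11, 12, 13, 14, 15, 16, 17}
|A + B| = 11

A + B = {-4, -3, -2, -1, 11, 12, 13, 14, 15, 16, 17}


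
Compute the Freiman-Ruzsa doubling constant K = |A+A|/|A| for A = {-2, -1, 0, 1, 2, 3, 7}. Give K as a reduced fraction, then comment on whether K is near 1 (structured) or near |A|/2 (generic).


|A| = 7.
Compute A + A by enumerating all 49 pairs.
A + A = {-4, -3, -2, -1, 0, 1, 2, 3, 4, 5, 6, 7, 8, 9, 10, 14}, so |A + A| = 16.
K = |A + A| / |A| = 16/7 (already in lowest terms) ≈ 2.2857.
Reference: AP of size 7 gives K = 13/7 ≈ 1.8571; a fully generic set of size 7 gives K ≈ 4.0000.

|A| = 7, |A + A| = 16, K = 16/7.


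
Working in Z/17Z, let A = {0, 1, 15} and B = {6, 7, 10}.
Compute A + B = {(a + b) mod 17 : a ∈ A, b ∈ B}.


Work in Z/17Z: reduce every sum a + b modulo 17.
Enumerate all 9 pairs:
a = 0: 0+6=6, 0+7=7, 0+10=10
a = 1: 1+6=7, 1+7=8, 1+10=11
a = 15: 15+6=4, 15+7=5, 15+10=8
Distinct residues collected: {4, 5, 6, 7, 8, 10, 11}
|A + B| = 7 (out of 17 total residues).

A + B = {4, 5, 6, 7, 8, 10, 11}


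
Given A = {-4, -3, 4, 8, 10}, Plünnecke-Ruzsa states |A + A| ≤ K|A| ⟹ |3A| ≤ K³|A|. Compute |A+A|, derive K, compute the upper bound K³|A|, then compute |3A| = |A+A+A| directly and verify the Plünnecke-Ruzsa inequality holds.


|A| = 5.
Step 1: Compute A + A by enumerating all 25 pairs.
A + A = {-8, -7, -6, 0, 1, 4, 5, 6, 7, 8, 12, 14, 16, 18, 20}, so |A + A| = 15.
Step 2: Doubling constant K = |A + A|/|A| = 15/5 = 15/5 ≈ 3.0000.
Step 3: Plünnecke-Ruzsa gives |3A| ≤ K³·|A| = (3.0000)³ · 5 ≈ 135.0000.
Step 4: Compute 3A = A + A + A directly by enumerating all triples (a,b,c) ∈ A³; |3A| = 30.
Step 5: Check 30 ≤ 135.0000? Yes ✓.

K = 15/5, Plünnecke-Ruzsa bound K³|A| ≈ 135.0000, |3A| = 30, inequality holds.


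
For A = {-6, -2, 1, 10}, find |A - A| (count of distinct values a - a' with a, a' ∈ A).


A - A = {a - a' : a, a' ∈ A}; |A| = 4.
Bounds: 2|A|-1 ≤ |A - A| ≤ |A|² - |A| + 1, i.e. 7 ≤ |A - A| ≤ 13.
Note: 0 ∈ A - A always (from a - a). The set is symmetric: if d ∈ A - A then -d ∈ A - A.
Enumerate nonzero differences d = a - a' with a > a' (then include -d):
Positive differences: {3, 4, 7, 9, 12, 16}
Full difference set: {0} ∪ (positive diffs) ∪ (negative diffs).
|A - A| = 1 + 2·6 = 13 (matches direct enumeration: 13).

|A - A| = 13


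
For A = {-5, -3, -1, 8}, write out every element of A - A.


A - A = {a - a' : a, a' ∈ A}.
Compute a - a' for each ordered pair (a, a'):
a = -5: -5--5=0, -5--3=-2, -5--1=-4, -5-8=-13
a = -3: -3--5=2, -3--3=0, -3--1=-2, -3-8=-11
a = -1: -1--5=4, -1--3=2, -1--1=0, -1-8=-9
a = 8: 8--5=13, 8--3=11, 8--1=9, 8-8=0
Collecting distinct values (and noting 0 appears from a-a):
A - A = {-13, -11, -9, -4, -2, 0, 2, 4, 9, 11, 13}
|A - A| = 11

A - A = {-13, -11, -9, -4, -2, 0, 2, 4, 9, 11, 13}


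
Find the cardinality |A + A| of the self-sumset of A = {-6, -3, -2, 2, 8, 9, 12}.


A + A = {a + a' : a, a' ∈ A}; |A| = 7.
General bounds: 2|A| - 1 ≤ |A + A| ≤ |A|(|A|+1)/2, i.e. 13 ≤ |A + A| ≤ 28.
Lower bound 2|A|-1 is attained iff A is an arithmetic progression.
Enumerate sums a + a' for a ≤ a' (symmetric, so this suffices):
a = -6: -6+-6=-12, -6+-3=-9, -6+-2=-8, -6+2=-4, -6+8=2, -6+9=3, -6+12=6
a = -3: -3+-3=-6, -3+-2=-5, -3+2=-1, -3+8=5, -3+9=6, -3+12=9
a = -2: -2+-2=-4, -2+2=0, -2+8=6, -2+9=7, -2+12=10
a = 2: 2+2=4, 2+8=10, 2+9=11, 2+12=14
a = 8: 8+8=16, 8+9=17, 8+12=20
a = 9: 9+9=18, 9+12=21
a = 12: 12+12=24
Distinct sums: {-12, -9, -8, -6, -5, -4, -1, 0, 2, 3, 4, 5, 6, 7, 9, 10, 11, 14, 16, 17, 18, 20, 21, 24}
|A + A| = 24

|A + A| = 24


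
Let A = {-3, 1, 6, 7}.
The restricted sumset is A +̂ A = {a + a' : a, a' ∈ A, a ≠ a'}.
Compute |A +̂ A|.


Restricted sumset: A +̂ A = {a + a' : a ∈ A, a' ∈ A, a ≠ a'}.
Equivalently, take A + A and drop any sum 2a that is achievable ONLY as a + a for a ∈ A (i.e. sums representable only with equal summands).
Enumerate pairs (a, a') with a < a' (symmetric, so each unordered pair gives one sum; this covers all a ≠ a'):
  -3 + 1 = -2
  -3 + 6 = 3
  -3 + 7 = 4
  1 + 6 = 7
  1 + 7 = 8
  6 + 7 = 13
Collected distinct sums: {-2, 3, 4, 7, 8, 13}
|A +̂ A| = 6
(Reference bound: |A +̂ A| ≥ 2|A| - 3 for |A| ≥ 2, with |A| = 4 giving ≥ 5.)

|A +̂ A| = 6


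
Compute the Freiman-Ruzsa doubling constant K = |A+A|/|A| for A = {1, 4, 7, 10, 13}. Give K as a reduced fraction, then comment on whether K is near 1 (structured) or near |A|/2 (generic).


|A| = 5.
Compute A + A by enumerating all 25 pairs.
A + A = {2, 5, 8, 11, 14, 17, 20, 23, 26}, so |A + A| = 9.
K = |A + A| / |A| = 9/5 (already in lowest terms) ≈ 1.8000.
Reference: AP of size 5 gives K = 9/5 ≈ 1.8000; a fully generic set of size 5 gives K ≈ 3.0000.

|A| = 5, |A + A| = 9, K = 9/5.


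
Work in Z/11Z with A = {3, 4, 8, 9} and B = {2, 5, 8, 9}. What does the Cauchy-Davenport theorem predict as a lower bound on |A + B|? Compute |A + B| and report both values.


Cauchy-Davenport: |A + B| ≥ min(p, |A| + |B| - 1) for A, B nonempty in Z/pZ.
|A| = 4, |B| = 4, p = 11.
CD lower bound = min(11, 4 + 4 - 1) = min(11, 7) = 7.
Compute A + B mod 11 directly:
a = 3: 3+2=5, 3+5=8, 3+8=0, 3+9=1
a = 4: 4+2=6, 4+5=9, 4+8=1, 4+9=2
a = 8: 8+2=10, 8+5=2, 8+8=5, 8+9=6
a = 9: 9+2=0, 9+5=3, 9+8=6, 9+9=7
A + B = {0, 1, 2, 3, 5, 6, 7, 8, 9, 10}, so |A + B| = 10.
Verify: 10 ≥ 7? Yes ✓.

CD lower bound = 7, actual |A + B| = 10.


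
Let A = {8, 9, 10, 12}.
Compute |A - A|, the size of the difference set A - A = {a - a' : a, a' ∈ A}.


A - A = {a - a' : a, a' ∈ A}; |A| = 4.
Bounds: 2|A|-1 ≤ |A - A| ≤ |A|² - |A| + 1, i.e. 7 ≤ |A - A| ≤ 13.
Note: 0 ∈ A - A always (from a - a). The set is symmetric: if d ∈ A - A then -d ∈ A - A.
Enumerate nonzero differences d = a - a' with a > a' (then include -d):
Positive differences: {1, 2, 3, 4}
Full difference set: {0} ∪ (positive diffs) ∪ (negative diffs).
|A - A| = 1 + 2·4 = 9 (matches direct enumeration: 9).

|A - A| = 9


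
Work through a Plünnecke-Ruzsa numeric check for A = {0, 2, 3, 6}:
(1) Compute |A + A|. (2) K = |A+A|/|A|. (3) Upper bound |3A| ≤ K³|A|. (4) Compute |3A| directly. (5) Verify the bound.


|A| = 4.
Step 1: Compute A + A by enumerating all 16 pairs.
A + A = {0, 2, 3, 4, 5, 6, 8, 9, 12}, so |A + A| = 9.
Step 2: Doubling constant K = |A + A|/|A| = 9/4 = 9/4 ≈ 2.2500.
Step 3: Plünnecke-Ruzsa gives |3A| ≤ K³·|A| = (2.2500)³ · 4 ≈ 45.5625.
Step 4: Compute 3A = A + A + A directly by enumerating all triples (a,b,c) ∈ A³; |3A| = 15.
Step 5: Check 15 ≤ 45.5625? Yes ✓.

K = 9/4, Plünnecke-Ruzsa bound K³|A| ≈ 45.5625, |3A| = 15, inequality holds.


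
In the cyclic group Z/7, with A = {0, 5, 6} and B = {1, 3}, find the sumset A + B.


Work in Z/7Z: reduce every sum a + b modulo 7.
Enumerate all 6 pairs:
a = 0: 0+1=1, 0+3=3
a = 5: 5+1=6, 5+3=1
a = 6: 6+1=0, 6+3=2
Distinct residues collected: {0, 1, 2, 3, 6}
|A + B| = 5 (out of 7 total residues).

A + B = {0, 1, 2, 3, 6}


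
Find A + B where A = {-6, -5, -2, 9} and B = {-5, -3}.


A + B = {a + b : a ∈ A, b ∈ B}.
Enumerate all |A|·|B| = 4·2 = 8 pairs (a, b) and collect distinct sums.
a = -6: -6+-5=-11, -6+-3=-9
a = -5: -5+-5=-10, -5+-3=-8
a = -2: -2+-5=-7, -2+-3=-5
a = 9: 9+-5=4, 9+-3=6
Collecting distinct sums: A + B = {-11, -10, -9, -8, -7, -5, 4, 6}
|A + B| = 8

A + B = {-11, -10, -9, -8, -7, -5, 4, 6}


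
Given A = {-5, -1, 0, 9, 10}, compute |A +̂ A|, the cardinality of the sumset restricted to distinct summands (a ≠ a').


Restricted sumset: A +̂ A = {a + a' : a ∈ A, a' ∈ A, a ≠ a'}.
Equivalently, take A + A and drop any sum 2a that is achievable ONLY as a + a for a ∈ A (i.e. sums representable only with equal summands).
Enumerate pairs (a, a') with a < a' (symmetric, so each unordered pair gives one sum; this covers all a ≠ a'):
  -5 + -1 = -6
  -5 + 0 = -5
  -5 + 9 = 4
  -5 + 10 = 5
  -1 + 0 = -1
  -1 + 9 = 8
  -1 + 10 = 9
  0 + 9 = 9
  0 + 10 = 10
  9 + 10 = 19
Collected distinct sums: {-6, -5, -1, 4, 5, 8, 9, 10, 19}
|A +̂ A| = 9
(Reference bound: |A +̂ A| ≥ 2|A| - 3 for |A| ≥ 2, with |A| = 5 giving ≥ 7.)

|A +̂ A| = 9


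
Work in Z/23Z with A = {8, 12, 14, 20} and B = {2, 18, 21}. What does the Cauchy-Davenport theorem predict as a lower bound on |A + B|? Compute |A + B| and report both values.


Cauchy-Davenport: |A + B| ≥ min(p, |A| + |B| - 1) for A, B nonempty in Z/pZ.
|A| = 4, |B| = 3, p = 23.
CD lower bound = min(23, 4 + 3 - 1) = min(23, 6) = 6.
Compute A + B mod 23 directly:
a = 8: 8+2=10, 8+18=3, 8+21=6
a = 12: 12+2=14, 12+18=7, 12+21=10
a = 14: 14+2=16, 14+18=9, 14+21=12
a = 20: 20+2=22, 20+18=15, 20+21=18
A + B = {3, 6, 7, 9, 10, 12, 14, 15, 16, 18, 22}, so |A + B| = 11.
Verify: 11 ≥ 6? Yes ✓.

CD lower bound = 6, actual |A + B| = 11.


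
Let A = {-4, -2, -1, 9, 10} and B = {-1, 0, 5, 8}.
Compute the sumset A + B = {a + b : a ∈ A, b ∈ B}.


A + B = {a + b : a ∈ A, b ∈ B}.
Enumerate all |A|·|B| = 5·4 = 20 pairs (a, b) and collect distinct sums.
a = -4: -4+-1=-5, -4+0=-4, -4+5=1, -4+8=4
a = -2: -2+-1=-3, -2+0=-2, -2+5=3, -2+8=6
a = -1: -1+-1=-2, -1+0=-1, -1+5=4, -1+8=7
a = 9: 9+-1=8, 9+0=9, 9+5=14, 9+8=17
a = 10: 10+-1=9, 10+0=10, 10+5=15, 10+8=18
Collecting distinct sums: A + B = {-5, -4, -3, -2, -1, 1, 3, 4, 6, 7, 8, 9, 10, 14, 15, 17, 18}
|A + B| = 17

A + B = {-5, -4, -3, -2, -1, 1, 3, 4, 6, 7, 8, 9, 10, 14, 15, 17, 18}


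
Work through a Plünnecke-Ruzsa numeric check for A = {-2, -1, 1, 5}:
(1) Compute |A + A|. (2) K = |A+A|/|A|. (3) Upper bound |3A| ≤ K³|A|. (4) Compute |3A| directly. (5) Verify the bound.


|A| = 4.
Step 1: Compute A + A by enumerating all 16 pairs.
A + A = {-4, -3, -2, -1, 0, 2, 3, 4, 6, 10}, so |A + A| = 10.
Step 2: Doubling constant K = |A + A|/|A| = 10/4 = 10/4 ≈ 2.5000.
Step 3: Plünnecke-Ruzsa gives |3A| ≤ K³·|A| = (2.5000)³ · 4 ≈ 62.5000.
Step 4: Compute 3A = A + A + A directly by enumerating all triples (a,b,c) ∈ A³; |3A| = 17.
Step 5: Check 17 ≤ 62.5000? Yes ✓.

K = 10/4, Plünnecke-Ruzsa bound K³|A| ≈ 62.5000, |3A| = 17, inequality holds.


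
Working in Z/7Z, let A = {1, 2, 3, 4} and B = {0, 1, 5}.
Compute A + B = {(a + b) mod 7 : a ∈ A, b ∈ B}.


Work in Z/7Z: reduce every sum a + b modulo 7.
Enumerate all 12 pairs:
a = 1: 1+0=1, 1+1=2, 1+5=6
a = 2: 2+0=2, 2+1=3, 2+5=0
a = 3: 3+0=3, 3+1=4, 3+5=1
a = 4: 4+0=4, 4+1=5, 4+5=2
Distinct residues collected: {0, 1, 2, 3, 4, 5, 6}
|A + B| = 7 (out of 7 total residues).

A + B = {0, 1, 2, 3, 4, 5, 6}


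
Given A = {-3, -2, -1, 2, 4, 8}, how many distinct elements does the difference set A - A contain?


A - A = {a - a' : a, a' ∈ A}; |A| = 6.
Bounds: 2|A|-1 ≤ |A - A| ≤ |A|² - |A| + 1, i.e. 11 ≤ |A - A| ≤ 31.
Note: 0 ∈ A - A always (from a - a). The set is symmetric: if d ∈ A - A then -d ∈ A - A.
Enumerate nonzero differences d = a - a' with a > a' (then include -d):
Positive differences: {1, 2, 3, 4, 5, 6, 7, 9, 10, 11}
Full difference set: {0} ∪ (positive diffs) ∪ (negative diffs).
|A - A| = 1 + 2·10 = 21 (matches direct enumeration: 21).

|A - A| = 21


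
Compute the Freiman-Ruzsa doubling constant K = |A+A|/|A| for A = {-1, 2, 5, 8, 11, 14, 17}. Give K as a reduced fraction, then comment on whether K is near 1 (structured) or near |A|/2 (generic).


|A| = 7.
Compute A + A by enumerating all 49 pairs.
A + A = {-2, 1, 4, 7, 10, 13, 16, 19, 22, 25, 28, 31, 34}, so |A + A| = 13.
K = |A + A| / |A| = 13/7 (already in lowest terms) ≈ 1.8571.
Reference: AP of size 7 gives K = 13/7 ≈ 1.8571; a fully generic set of size 7 gives K ≈ 4.0000.

|A| = 7, |A + A| = 13, K = 13/7.


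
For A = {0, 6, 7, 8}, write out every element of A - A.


A - A = {a - a' : a, a' ∈ A}.
Compute a - a' for each ordered pair (a, a'):
a = 0: 0-0=0, 0-6=-6, 0-7=-7, 0-8=-8
a = 6: 6-0=6, 6-6=0, 6-7=-1, 6-8=-2
a = 7: 7-0=7, 7-6=1, 7-7=0, 7-8=-1
a = 8: 8-0=8, 8-6=2, 8-7=1, 8-8=0
Collecting distinct values (and noting 0 appears from a-a):
A - A = {-8, -7, -6, -2, -1, 0, 1, 2, 6, 7, 8}
|A - A| = 11

A - A = {-8, -7, -6, -2, -1, 0, 1, 2, 6, 7, 8}


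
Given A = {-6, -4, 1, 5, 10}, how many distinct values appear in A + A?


A + A = {a + a' : a, a' ∈ A}; |A| = 5.
General bounds: 2|A| - 1 ≤ |A + A| ≤ |A|(|A|+1)/2, i.e. 9 ≤ |A + A| ≤ 15.
Lower bound 2|A|-1 is attained iff A is an arithmetic progression.
Enumerate sums a + a' for a ≤ a' (symmetric, so this suffices):
a = -6: -6+-6=-12, -6+-4=-10, -6+1=-5, -6+5=-1, -6+10=4
a = -4: -4+-4=-8, -4+1=-3, -4+5=1, -4+10=6
a = 1: 1+1=2, 1+5=6, 1+10=11
a = 5: 5+5=10, 5+10=15
a = 10: 10+10=20
Distinct sums: {-12, -10, -8, -5, -3, -1, 1, 2, 4, 6, 10, 11, 15, 20}
|A + A| = 14

|A + A| = 14


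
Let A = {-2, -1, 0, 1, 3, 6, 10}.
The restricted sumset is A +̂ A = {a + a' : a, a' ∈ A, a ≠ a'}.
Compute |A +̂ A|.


Restricted sumset: A +̂ A = {a + a' : a ∈ A, a' ∈ A, a ≠ a'}.
Equivalently, take A + A and drop any sum 2a that is achievable ONLY as a + a for a ∈ A (i.e. sums representable only with equal summands).
Enumerate pairs (a, a') with a < a' (symmetric, so each unordered pair gives one sum; this covers all a ≠ a'):
  -2 + -1 = -3
  -2 + 0 = -2
  -2 + 1 = -1
  -2 + 3 = 1
  -2 + 6 = 4
  -2 + 10 = 8
  -1 + 0 = -1
  -1 + 1 = 0
  -1 + 3 = 2
  -1 + 6 = 5
  -1 + 10 = 9
  0 + 1 = 1
  0 + 3 = 3
  0 + 6 = 6
  0 + 10 = 10
  1 + 3 = 4
  1 + 6 = 7
  1 + 10 = 11
  3 + 6 = 9
  3 + 10 = 13
  6 + 10 = 16
Collected distinct sums: {-3, -2, -1, 0, 1, 2, 3, 4, 5, 6, 7, 8, 9, 10, 11, 13, 16}
|A +̂ A| = 17
(Reference bound: |A +̂ A| ≥ 2|A| - 3 for |A| ≥ 2, with |A| = 7 giving ≥ 11.)

|A +̂ A| = 17


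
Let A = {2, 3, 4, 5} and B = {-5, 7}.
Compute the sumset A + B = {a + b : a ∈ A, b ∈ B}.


A + B = {a + b : a ∈ A, b ∈ B}.
Enumerate all |A|·|B| = 4·2 = 8 pairs (a, b) and collect distinct sums.
a = 2: 2+-5=-3, 2+7=9
a = 3: 3+-5=-2, 3+7=10
a = 4: 4+-5=-1, 4+7=11
a = 5: 5+-5=0, 5+7=12
Collecting distinct sums: A + B = {-3, -2, -1, 0, 9, 10, 11, 12}
|A + B| = 8

A + B = {-3, -2, -1, 0, 9, 10, 11, 12}


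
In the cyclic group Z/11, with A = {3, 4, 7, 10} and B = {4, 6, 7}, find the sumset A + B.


Work in Z/11Z: reduce every sum a + b modulo 11.
Enumerate all 12 pairs:
a = 3: 3+4=7, 3+6=9, 3+7=10
a = 4: 4+4=8, 4+6=10, 4+7=0
a = 7: 7+4=0, 7+6=2, 7+7=3
a = 10: 10+4=3, 10+6=5, 10+7=6
Distinct residues collected: {0, 2, 3, 5, 6, 7, 8, 9, 10}
|A + B| = 9 (out of 11 total residues).

A + B = {0, 2, 3, 5, 6, 7, 8, 9, 10}


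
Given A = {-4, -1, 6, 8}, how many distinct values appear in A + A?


A + A = {a + a' : a, a' ∈ A}; |A| = 4.
General bounds: 2|A| - 1 ≤ |A + A| ≤ |A|(|A|+1)/2, i.e. 7 ≤ |A + A| ≤ 10.
Lower bound 2|A|-1 is attained iff A is an arithmetic progression.
Enumerate sums a + a' for a ≤ a' (symmetric, so this suffices):
a = -4: -4+-4=-8, -4+-1=-5, -4+6=2, -4+8=4
a = -1: -1+-1=-2, -1+6=5, -1+8=7
a = 6: 6+6=12, 6+8=14
a = 8: 8+8=16
Distinct sums: {-8, -5, -2, 2, 4, 5, 7, 12, 14, 16}
|A + A| = 10

|A + A| = 10


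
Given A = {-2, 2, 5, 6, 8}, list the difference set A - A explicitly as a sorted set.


A - A = {a - a' : a, a' ∈ A}.
Compute a - a' for each ordered pair (a, a'):
a = -2: -2--2=0, -2-2=-4, -2-5=-7, -2-6=-8, -2-8=-10
a = 2: 2--2=4, 2-2=0, 2-5=-3, 2-6=-4, 2-8=-6
a = 5: 5--2=7, 5-2=3, 5-5=0, 5-6=-1, 5-8=-3
a = 6: 6--2=8, 6-2=4, 6-5=1, 6-6=0, 6-8=-2
a = 8: 8--2=10, 8-2=6, 8-5=3, 8-6=2, 8-8=0
Collecting distinct values (and noting 0 appears from a-a):
A - A = {-10, -8, -7, -6, -4, -3, -2, -1, 0, 1, 2, 3, 4, 6, 7, 8, 10}
|A - A| = 17

A - A = {-10, -8, -7, -6, -4, -3, -2, -1, 0, 1, 2, 3, 4, 6, 7, 8, 10}
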